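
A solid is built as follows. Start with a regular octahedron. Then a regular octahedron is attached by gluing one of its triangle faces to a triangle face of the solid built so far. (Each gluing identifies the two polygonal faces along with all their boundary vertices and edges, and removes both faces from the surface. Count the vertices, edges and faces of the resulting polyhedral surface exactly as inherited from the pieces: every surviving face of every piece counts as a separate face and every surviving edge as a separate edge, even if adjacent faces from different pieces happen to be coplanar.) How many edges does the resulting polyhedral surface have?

A regular octahedron: V=6, E=12, F=8.
Attach a regular octahedron (V=6, E=12, F=8) along a 3-gon: merge 3 vertices and 3 edges, delete both glued faces → V=9, E=21, F=14.
Check: V − E + F = 9 − 21 + 14 = 2.

21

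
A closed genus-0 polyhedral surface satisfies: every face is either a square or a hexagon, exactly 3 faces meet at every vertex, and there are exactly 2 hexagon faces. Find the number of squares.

Let x be the number of squares; then F = 2 + x.
Edge–face incidences: 2E = 6·2 + 4·x = 12 + 4x.
Every vertex has degree 3, so 3V = 2E.
Euler: V − E + F = 2 ⇒ (2E)/3 − E + (2 + x) = 2.
Multiply by 6: 2·(2E) − 3·(2E) + 6·(2 + x) = 12, i.e. 12 + 6x − (12 + 4x) = 12.
Collecting terms: 2x = 12, so x = 6.
Then 2E = 12 + 4·6 = 36, so E = 18, V = 2E/3 = 12, F = 2 + 6 = 8.

6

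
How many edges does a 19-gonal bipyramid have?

A bipyramid over an n-gon has 2n triangular faces and n + 2 vertices: V = 19 + 2 = 21, E = 3·19 = 57, F = 2·19 = 38.
Check: V − E + F = 21 − 57 + 38 = 2.

57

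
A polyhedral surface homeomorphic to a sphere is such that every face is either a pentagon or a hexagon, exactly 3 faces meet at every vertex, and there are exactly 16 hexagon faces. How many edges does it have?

Let x be the number of pentagons; then F = 16 + x.
Edge–face incidences: 2E = 6·16 + 5·x = 96 + 5x.
Every vertex has degree 3, so 3V = 2E.
Euler: V − E + F = 2 ⇒ (2E)/3 − E + (16 + x) = 2.
Multiply by 6: 2·(2E) − 3·(2E) + 6·(16 + x) = 12, i.e. 96 + 6x − (96 + 5x) = 12.
Collecting terms: x = 12.
Then 2E = 96 + 5·12 = 156, so E = 78, V = 2E/3 = 52, F = 16 + 12 = 28.

78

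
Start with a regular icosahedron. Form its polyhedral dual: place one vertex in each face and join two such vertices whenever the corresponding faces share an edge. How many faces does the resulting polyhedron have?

12

The base solid has V = 12, E = 30, F = 20.
The dual swaps V and F and preserves E: V′ = F = 20, E′ = E = 30, F′ = V = 12.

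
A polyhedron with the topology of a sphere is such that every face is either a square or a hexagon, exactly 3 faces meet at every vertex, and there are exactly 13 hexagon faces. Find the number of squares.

6

Let x be the number of squares; then F = 13 + x.
Edge–face incidences: 2E = 6·13 + 4·x = 78 + 4x.
Every vertex has degree 3, so 3V = 2E.
Euler: V − E + F = 2 ⇒ (2E)/3 − E + (13 + x) = 2.
Multiply by 6: 2·(2E) − 3·(2E) + 6·(13 + x) = 12, i.e. 78 + 6x − (78 + 4x) = 12.
Collecting terms: 2x = 12, so x = 6.
Then 2E = 78 + 4·6 = 102, so E = 51, V = 2E/3 = 34, F = 13 + 6 = 19.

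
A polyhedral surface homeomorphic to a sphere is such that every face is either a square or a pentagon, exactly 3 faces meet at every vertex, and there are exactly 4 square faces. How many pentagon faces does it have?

4

Let x be the number of pentagons; then F = 4 + x.
Edge–face incidences: 2E = 4·4 + 5·x = 16 + 5x.
Every vertex has degree 3, so 3V = 2E.
Euler: V − E + F = 2 ⇒ (2E)/3 − E + (4 + x) = 2.
Multiply by 6: 2·(2E) − 3·(2E) + 6·(4 + x) = 12, i.e. 24 + 6x − (16 + 5x) = 12.
Collecting terms: x + 8 = 12, so x = 4.
Then 2E = 16 + 5·4 = 36, so E = 18, V = 2E/3 = 12, F = 4 + 4 = 8.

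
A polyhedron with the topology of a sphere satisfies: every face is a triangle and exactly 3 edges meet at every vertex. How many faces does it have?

4

Each face has 3 edges and each edge borders two faces, so 2E = 3F.
Each vertex has degree 3, so 3V = 2E and hence V = 3F/3.
Euler: V − E + F = 2 ⇒ (3F/3) − (3F/2) + F = 2.
Multiply by 6: (6 − 9 + 6)F = 12, i.e. 3F = 12.
So F = 4, E = 3·4/2 = 6, V = 3·4/3 = 4.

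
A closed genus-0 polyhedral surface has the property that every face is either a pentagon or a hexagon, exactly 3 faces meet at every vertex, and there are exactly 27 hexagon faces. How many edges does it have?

111

Let x be the number of pentagons; then F = 27 + x.
Edge–face incidences: 2E = 6·27 + 5·x = 162 + 5x.
Every vertex has degree 3, so 3V = 2E.
Euler: V − E + F = 2 ⇒ (2E)/3 − E + (27 + x) = 2.
Multiply by 6: 2·(2E) − 3·(2E) + 6·(27 + x) = 12, i.e. 162 + 6x − (162 + 5x) = 12.
Collecting terms: x = 12.
Then 2E = 162 + 5·12 = 222, so E = 111, V = 2E/3 = 74, F = 27 + 12 = 39.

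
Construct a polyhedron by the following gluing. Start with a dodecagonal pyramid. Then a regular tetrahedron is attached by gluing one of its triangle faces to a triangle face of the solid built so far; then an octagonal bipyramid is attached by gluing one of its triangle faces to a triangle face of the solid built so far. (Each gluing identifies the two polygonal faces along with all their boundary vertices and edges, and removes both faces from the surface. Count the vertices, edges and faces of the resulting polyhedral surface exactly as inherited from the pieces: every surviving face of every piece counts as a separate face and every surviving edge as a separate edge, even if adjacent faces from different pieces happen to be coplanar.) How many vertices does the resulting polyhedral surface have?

21

A dodecagonal pyramid: V=13, E=24, F=13.
Attach a regular tetrahedron (V=4, E=6, F=4) along a 3-gon: merge 3 vertices and 3 edges, delete both glued faces → V=14, E=27, F=15.
Attach an octagonal bipyramid (V=10, E=24, F=16) along a 3-gon: merge 3 vertices and 3 edges, delete both glued faces → V=21, E=48, F=29.
Check: V − E + F = 21 − 48 + 29 = 2.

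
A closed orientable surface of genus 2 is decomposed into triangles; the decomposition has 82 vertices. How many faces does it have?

168

χ = 2 − 2·2 = -2, and every face is a triangle so 3F = 2E.
V − E + F = -2 with E = 3F/2 gives 82 − (3/2 − 1)·F = -2, so F = 168 and E = 252.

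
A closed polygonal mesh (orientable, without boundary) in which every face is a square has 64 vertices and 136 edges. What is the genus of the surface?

3

Every face is a square and each edge borders two faces, so 4F = 2·136, giving F = 68.
χ = V − E + F = 64 − 136 + 68 = -4.
For a closed orientable surface χ = 2 − 2g, so g = (2 − (-4))/2 = 3.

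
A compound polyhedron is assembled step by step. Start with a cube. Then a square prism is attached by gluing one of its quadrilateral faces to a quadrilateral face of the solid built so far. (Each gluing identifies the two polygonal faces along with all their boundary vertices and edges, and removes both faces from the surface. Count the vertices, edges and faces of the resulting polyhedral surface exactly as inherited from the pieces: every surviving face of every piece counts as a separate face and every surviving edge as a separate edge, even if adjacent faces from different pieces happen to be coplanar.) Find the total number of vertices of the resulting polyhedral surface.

12

A cube: V=8, E=12, F=6.
Attach a square prism (V=8, E=12, F=6) along a 4-gon: merge 4 vertices and 4 edges, delete both glued faces → V=12, E=20, F=10.
Check: V − E + F = 12 − 20 + 10 = 2.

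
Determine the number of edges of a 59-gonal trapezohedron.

The n-trapezohedron (dual of the n-antiprism) has V = 2·59 + 2 = 120, E = 4·59 = 236, F = 2·59 = 118.

236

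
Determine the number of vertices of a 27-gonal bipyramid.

A bipyramid over an n-gon has 2n triangular faces and n + 2 vertices: V = 27 + 2 = 29, E = 3·27 = 81, F = 2·27 = 54.
Check: V − E + F = 29 − 81 + 54 = 2.

29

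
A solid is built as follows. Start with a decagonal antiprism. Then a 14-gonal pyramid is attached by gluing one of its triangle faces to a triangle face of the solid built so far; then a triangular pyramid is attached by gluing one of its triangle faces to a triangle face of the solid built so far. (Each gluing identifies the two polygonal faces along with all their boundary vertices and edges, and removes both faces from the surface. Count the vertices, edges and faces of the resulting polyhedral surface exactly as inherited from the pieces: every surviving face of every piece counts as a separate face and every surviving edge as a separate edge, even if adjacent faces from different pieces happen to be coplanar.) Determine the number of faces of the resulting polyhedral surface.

A decagonal antiprism: V=20, E=40, F=22.
Attach a 14-gonal pyramid (V=15, E=28, F=15) along a 3-gon: merge 3 vertices and 3 edges, delete both glued faces → V=32, E=65, F=35.
Attach a triangular pyramid (V=4, E=6, F=4) along a 3-gon: merge 3 vertices and 3 edges, delete both glued faces → V=33, E=68, F=37.
Check: V − E + F = 33 − 68 + 37 = 2.

37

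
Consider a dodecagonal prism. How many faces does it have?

A prism on an n-gon has two n-gon bases and n rectangular sides: V = 2·12 = 24, E = 3·12 = 36, F = 12 + 2 = 14.
Check: V − E + F = 24 − 36 + 14 = 2.

14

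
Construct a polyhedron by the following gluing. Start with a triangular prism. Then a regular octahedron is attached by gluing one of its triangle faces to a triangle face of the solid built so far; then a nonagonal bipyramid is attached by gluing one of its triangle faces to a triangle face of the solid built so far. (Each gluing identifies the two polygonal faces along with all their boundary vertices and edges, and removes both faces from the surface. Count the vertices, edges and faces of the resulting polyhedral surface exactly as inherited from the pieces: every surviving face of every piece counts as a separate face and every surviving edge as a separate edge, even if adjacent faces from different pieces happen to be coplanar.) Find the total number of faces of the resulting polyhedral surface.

A triangular prism: V=6, E=9, F=5.
Attach a regular octahedron (V=6, E=12, F=8) along a 3-gon: merge 3 vertices and 3 edges, delete both glued faces → V=9, E=18, F=11.
Attach a nonagonal bipyramid (V=11, E=27, F=18) along a 3-gon: merge 3 vertices and 3 edges, delete both glued faces → V=17, E=42, F=27.
Check: V − E + F = 17 − 42 + 27 = 2.

27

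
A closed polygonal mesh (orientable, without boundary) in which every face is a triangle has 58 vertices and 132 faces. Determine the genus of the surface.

5

Every face is a triangle, so 2E = 3·132 = 396, giving E = 198.
χ = V − E + F = 58 − 198 + 132 = -8.
For a closed orientable surface χ = 2 − 2g, so g = (2 − (-8))/2 = 5.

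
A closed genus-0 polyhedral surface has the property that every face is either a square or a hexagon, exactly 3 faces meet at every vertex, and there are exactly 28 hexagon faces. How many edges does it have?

96

Let x be the number of squares; then F = 28 + x.
Edge–face incidences: 2E = 6·28 + 4·x = 168 + 4x.
Every vertex has degree 3, so 3V = 2E.
Euler: V − E + F = 2 ⇒ (2E)/3 − E + (28 + x) = 2.
Multiply by 6: 2·(2E) − 3·(2E) + 6·(28 + x) = 12, i.e. 168 + 6x − (168 + 4x) = 12.
Collecting terms: 2x = 12, so x = 6.
Then 2E = 168 + 4·6 = 192, so E = 96, V = 2E/3 = 64, F = 28 + 6 = 34.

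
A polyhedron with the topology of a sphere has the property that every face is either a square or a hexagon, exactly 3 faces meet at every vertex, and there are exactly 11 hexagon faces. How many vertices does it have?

Let x be the number of squares; then F = 11 + x.
Edge–face incidences: 2E = 6·11 + 4·x = 66 + 4x.
Every vertex has degree 3, so 3V = 2E.
Euler: V − E + F = 2 ⇒ (2E)/3 − E + (11 + x) = 2.
Multiply by 6: 2·(2E) − 3·(2E) + 6·(11 + x) = 12, i.e. 66 + 6x − (66 + 4x) = 12.
Collecting terms: 2x = 12, so x = 6.
Then 2E = 66 + 4·6 = 90, so E = 45, V = 2E/3 = 30, F = 11 + 6 = 17.

30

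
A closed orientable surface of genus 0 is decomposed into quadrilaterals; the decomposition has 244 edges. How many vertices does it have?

124

χ = 2 − 2·0 = 2, and every face is a square so 4F = 2E.
F = 2E/4 = 122. Then V = 2 + E − F = 2 + 244 − 122 = 124.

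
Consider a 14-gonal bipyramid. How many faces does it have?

28

A bipyramid over an n-gon has 2n triangular faces and n + 2 vertices: V = 14 + 2 = 16, E = 3·14 = 42, F = 2·14 = 28.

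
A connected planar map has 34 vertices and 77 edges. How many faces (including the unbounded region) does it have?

45

Euler's formula for a connected plane graph: V − E + F = 2, so F = 2 − 34 + 77 = 45.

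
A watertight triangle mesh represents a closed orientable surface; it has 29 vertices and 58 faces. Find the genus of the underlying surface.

1

Every face is a triangle, so 2E = 3·58 = 174, giving E = 87.
χ = V − E + F = 29 − 87 + 58 = 0.
For a closed orientable surface χ = 2 − 2g, so g = (2 − (0))/2 = 1.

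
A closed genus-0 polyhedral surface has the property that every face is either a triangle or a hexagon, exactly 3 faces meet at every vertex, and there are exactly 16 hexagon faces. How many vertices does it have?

Let x be the number of triangles; then F = 16 + x.
Edge–face incidences: 2E = 6·16 + 3·x = 96 + 3x.
Every vertex has degree 3, so 3V = 2E.
Euler: V − E + F = 2 ⇒ (2E)/3 − E + (16 + x) = 2.
Multiply by 6: 2·(2E) − 3·(2E) + 6·(16 + x) = 12, i.e. 96 + 6x − (96 + 3x) = 12.
Collecting terms: 3x = 12, so x = 4.
Then 2E = 96 + 3·4 = 108, so E = 54, V = 2E/3 = 36, F = 16 + 4 = 20.

36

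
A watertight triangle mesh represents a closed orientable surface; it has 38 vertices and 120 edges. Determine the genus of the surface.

Every face is a triangle and each edge borders two faces, so 3F = 2·120, giving F = 80.
χ = V − E + F = 38 − 120 + 80 = -2.
For a closed orientable surface χ = 2 − 2g, so g = (2 − (-2))/2 = 2.

2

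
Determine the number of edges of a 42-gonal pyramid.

A pyramid on an n-gon base has one n-gon and n triangles: V = 42 + 1 = 43, E = 2·42 = 84, F = 42 + 1 = 43.
Check: V − E + F = 43 − 84 + 43 = 2.

84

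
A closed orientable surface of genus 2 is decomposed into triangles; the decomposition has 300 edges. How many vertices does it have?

χ = 2 − 2·2 = -2, and every face is a triangle so 3F = 2E.
F = 2E/3 = 200. Then V = -2 + E − F = -2 + 300 − 200 = 98.

98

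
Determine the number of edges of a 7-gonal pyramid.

14

A pyramid on an n-gon base has one n-gon and n triangles: V = 7 + 1 = 8, E = 2·7 = 14, F = 7 + 1 = 8.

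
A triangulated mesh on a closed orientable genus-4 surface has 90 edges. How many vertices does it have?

χ = 2 − 2·4 = -6, and every face is a triangle so 3F = 2E.
F = 2E/3 = 60. Then V = -6 + E − F = -6 + 90 − 60 = 24.

24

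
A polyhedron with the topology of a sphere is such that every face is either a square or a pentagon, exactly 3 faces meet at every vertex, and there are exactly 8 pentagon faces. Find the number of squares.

Let x be the number of squares; then F = 8 + x.
Edge–face incidences: 2E = 5·8 + 4·x = 40 + 4x.
Every vertex has degree 3, so 3V = 2E.
Euler: V − E + F = 2 ⇒ (2E)/3 − E + (8 + x) = 2.
Multiply by 6: 2·(2E) − 3·(2E) + 6·(8 + x) = 12, i.e. 48 + 6x − (40 + 4x) = 12.
Collecting terms: 2x + 8 = 12, so 2x = 4, so x = 2.
Then 2E = 40 + 4·2 = 48, so E = 24, V = 2E/3 = 16, F = 8 + 2 = 10.

2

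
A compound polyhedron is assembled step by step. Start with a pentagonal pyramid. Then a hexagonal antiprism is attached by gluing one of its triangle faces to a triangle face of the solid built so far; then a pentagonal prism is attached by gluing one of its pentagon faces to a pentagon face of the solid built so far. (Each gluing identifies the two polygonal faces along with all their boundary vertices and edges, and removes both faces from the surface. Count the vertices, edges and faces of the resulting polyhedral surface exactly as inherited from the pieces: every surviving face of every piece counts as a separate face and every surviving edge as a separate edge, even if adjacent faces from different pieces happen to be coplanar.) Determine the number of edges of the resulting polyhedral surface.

41

A pentagonal pyramid: V=6, E=10, F=6.
Attach a hexagonal antiprism (V=12, E=24, F=14) along a 3-gon: merge 3 vertices and 3 edges, delete both glued faces → V=15, E=31, F=18.
Attach a pentagonal prism (V=10, E=15, F=7) along a 5-gon: merge 5 vertices and 5 edges, delete both glued faces → V=20, E=41, F=23.
Check: V − E + F = 20 − 41 + 23 = 2.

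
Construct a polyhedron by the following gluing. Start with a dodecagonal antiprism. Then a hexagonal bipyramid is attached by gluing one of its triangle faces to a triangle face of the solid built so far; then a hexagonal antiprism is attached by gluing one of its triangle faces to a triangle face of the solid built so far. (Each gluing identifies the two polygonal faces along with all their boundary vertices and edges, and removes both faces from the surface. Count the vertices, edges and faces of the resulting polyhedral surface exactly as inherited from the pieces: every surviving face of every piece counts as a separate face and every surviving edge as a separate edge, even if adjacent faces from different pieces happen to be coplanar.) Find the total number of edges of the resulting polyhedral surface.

84

A dodecagonal antiprism: V=24, E=48, F=26.
Attach a hexagonal bipyramid (V=8, E=18, F=12) along a 3-gon: merge 3 vertices and 3 edges, delete both glued faces → V=29, E=63, F=36.
Attach a hexagonal antiprism (V=12, E=24, F=14) along a 3-gon: merge 3 vertices and 3 edges, delete both glued faces → V=38, E=84, F=48.
Check: V − E + F = 38 − 84 + 48 = 2.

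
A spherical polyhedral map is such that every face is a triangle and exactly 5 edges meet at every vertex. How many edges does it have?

30

Each face has 3 edges and each edge borders two faces, so 2E = 3F.
Each vertex has degree 5, so 5V = 2E and hence V = 3F/5.
Euler: V − E + F = 2 ⇒ (3F/5) − (3F/2) + F = 2.
Multiply by 10: (6 − 15 + 10)F = 20, i.e. 1F = 20.
So F = 20, E = 3·20/2 = 30, V = 3·20/5 = 12.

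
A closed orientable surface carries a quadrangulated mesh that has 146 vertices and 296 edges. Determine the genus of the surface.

2

Every face is a square and each edge borders two faces, so 4F = 2·296, giving F = 148.
χ = V − E + F = 146 − 296 + 148 = -2.
For a closed orientable surface χ = 2 − 2g, so g = (2 − (-2))/2 = 2.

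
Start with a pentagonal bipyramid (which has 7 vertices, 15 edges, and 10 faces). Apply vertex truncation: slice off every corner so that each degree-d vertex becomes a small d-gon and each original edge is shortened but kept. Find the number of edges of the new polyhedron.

Truncation replaces each original edge-end by a new vertex, so V′ = 2E = 30.
Each original edge survives, and each old vertex of degree d contributes d new edges; summing degrees gives Σd = 2E, so E′ = E + 2E = 3E = 45.
Each original face survives and each original vertex becomes one new face: F′ = F + V = 17.

45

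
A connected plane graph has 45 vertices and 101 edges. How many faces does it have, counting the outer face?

58

Euler's formula for a connected plane graph: V − E + F = 2, so F = 2 − 45 + 101 = 58.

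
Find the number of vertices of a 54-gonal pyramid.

A pyramid on an n-gon base has one n-gon and n triangles: V = 54 + 1 = 55, E = 2·54 = 108, F = 54 + 1 = 55.
Check: V − E + F = 55 − 108 + 55 = 2.

55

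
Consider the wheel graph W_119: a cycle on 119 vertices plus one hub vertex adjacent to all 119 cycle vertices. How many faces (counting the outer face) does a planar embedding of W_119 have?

120

W_119 has V = 119 + 1 = 120 vertices and E = 2·119 = 238 edges.
By Euler's formula F = 2 − V + E = 2 − 120 + 238 = 120.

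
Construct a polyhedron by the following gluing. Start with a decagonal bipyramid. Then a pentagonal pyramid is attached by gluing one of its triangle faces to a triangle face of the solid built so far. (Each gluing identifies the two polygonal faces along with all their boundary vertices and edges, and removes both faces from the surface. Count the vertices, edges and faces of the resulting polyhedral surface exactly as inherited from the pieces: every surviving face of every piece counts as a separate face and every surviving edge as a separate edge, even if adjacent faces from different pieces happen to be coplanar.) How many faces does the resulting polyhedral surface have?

A decagonal bipyramid: V=12, E=30, F=20.
Attach a pentagonal pyramid (V=6, E=10, F=6) along a 3-gon: merge 3 vertices and 3 edges, delete both glued faces → V=15, E=37, F=24.
Check: V − E + F = 15 − 37 + 24 = 2.

24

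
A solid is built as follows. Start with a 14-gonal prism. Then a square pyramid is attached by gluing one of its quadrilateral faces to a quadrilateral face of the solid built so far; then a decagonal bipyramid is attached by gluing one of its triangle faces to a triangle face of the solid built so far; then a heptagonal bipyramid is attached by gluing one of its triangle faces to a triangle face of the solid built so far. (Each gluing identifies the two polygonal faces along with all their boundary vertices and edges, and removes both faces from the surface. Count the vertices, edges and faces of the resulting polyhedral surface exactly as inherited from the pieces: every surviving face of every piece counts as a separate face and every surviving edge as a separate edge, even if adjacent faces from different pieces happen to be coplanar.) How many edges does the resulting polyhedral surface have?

91

A 14-gonal prism: V=28, E=42, F=16.
Attach a square pyramid (V=5, E=8, F=5) along a 4-gon: merge 4 vertices and 4 edges, delete both glued faces → V=29, E=46, F=19.
Attach a decagonal bipyramid (V=12, E=30, F=20) along a 3-gon: merge 3 vertices and 3 edges, delete both glued faces → V=38, E=73, F=37.
Attach a heptagonal bipyramid (V=9, E=21, F=14) along a 3-gon: merge 3 vertices and 3 edges, delete both glued faces → V=44, E=91, F=49.
Check: V − E + F = 44 − 91 + 49 = 2.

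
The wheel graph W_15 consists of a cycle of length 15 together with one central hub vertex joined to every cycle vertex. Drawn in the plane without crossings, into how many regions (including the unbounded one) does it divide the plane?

W_15 has V = 15 + 1 = 16 vertices and E = 2·15 = 30 edges.
By Euler's formula F = 2 − V + E = 2 − 16 + 30 = 16.

16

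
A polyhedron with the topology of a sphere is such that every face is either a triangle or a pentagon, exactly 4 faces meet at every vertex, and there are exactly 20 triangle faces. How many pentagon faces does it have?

12

Let x be the number of pentagons; then F = 20 + x.
Edge–face incidences: 2E = 3·20 + 5·x = 60 + 5x.
Every vertex has degree 4, so 4V = 2E.
Euler: V − E + F = 2 ⇒ (2E)/4 − E + (20 + x) = 2.
Multiply by 8: 2·(2E) − 4·(2E) + 8·(20 + x) = 16, i.e. 160 + 8x − 2·(60 + 5x) = 16.
Collecting terms: −2x + 40 = 16, so −2x = −24, so x = 12.
Then 2E = 60 + 5·12 = 120, so E = 60, V = 2E/4 = 30, F = 20 + 12 = 32.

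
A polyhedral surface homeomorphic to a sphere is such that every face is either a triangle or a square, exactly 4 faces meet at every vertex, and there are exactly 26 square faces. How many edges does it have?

64

Let x be the number of triangles; then F = 26 + x.
Edge–face incidences: 2E = 4·26 + 3·x = 104 + 3x.
Every vertex has degree 4, so 4V = 2E.
Euler: V − E + F = 2 ⇒ (2E)/4 − E + (26 + x) = 2.
Multiply by 8: 2·(2E) − 4·(2E) + 8·(26 + x) = 16, i.e. 208 + 8x − 2·(104 + 3x) = 16.
Collecting terms: 2x = 16, so x = 8.
Then 2E = 104 + 3·8 = 128, so E = 64, V = 2E/4 = 32, F = 26 + 8 = 34.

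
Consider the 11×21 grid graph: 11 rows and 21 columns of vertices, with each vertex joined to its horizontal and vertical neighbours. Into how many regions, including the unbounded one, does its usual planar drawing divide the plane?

201

The grid has V = 11·21 = 231 vertices and E = 11·20 + 21·10 = 430 edges.
F = 2 − V + E = 2 − 231 + 430 = 201.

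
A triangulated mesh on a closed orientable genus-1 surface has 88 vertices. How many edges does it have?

264

χ = 2 − 2·1 = 0, and every face is a triangle so 3F = 2E.
V − E + F = 0 with E = 3F/2 gives 88 − (3/2 − 1)·F = 0, so F = 176 and E = 264.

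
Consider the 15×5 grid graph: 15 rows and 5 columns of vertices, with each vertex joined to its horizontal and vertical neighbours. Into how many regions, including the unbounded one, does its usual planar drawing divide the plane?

The grid has V = 15·5 = 75 vertices and E = 15·4 + 5·14 = 130 edges.
F = 2 − V + E = 2 − 75 + 130 = 57.

57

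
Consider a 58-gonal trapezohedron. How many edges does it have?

232

The n-trapezohedron (dual of the n-antiprism) has V = 2·58 + 2 = 118, E = 4·58 = 232, F = 2·58 = 116.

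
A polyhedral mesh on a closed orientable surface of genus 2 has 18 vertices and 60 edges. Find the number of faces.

40

For a closed orientable surface of genus 2, χ = 2 − 2·2 = -2.
F = -2 − V + E = -2 − 18 + 60 = 40.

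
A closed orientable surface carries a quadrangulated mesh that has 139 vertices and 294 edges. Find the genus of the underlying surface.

Every face is a square and each edge borders two faces, so 4F = 2·294, giving F = 147.
χ = V − E + F = 139 − 294 + 147 = -8.
For a closed orientable surface χ = 2 − 2g, so g = (2 − (-8))/2 = 5.

5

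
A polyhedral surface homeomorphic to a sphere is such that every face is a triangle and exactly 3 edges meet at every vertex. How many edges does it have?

Each face has 3 edges and each edge borders two faces, so 2E = 3F.
Each vertex has degree 3, so 3V = 2E and hence V = 3F/3.
Euler: V − E + F = 2 ⇒ (3F/3) − (3F/2) + F = 2.
Multiply by 6: (6 − 9 + 6)F = 12, i.e. 3F = 12.
So F = 4, E = 3·4/2 = 6, V = 3·4/3 = 4.

6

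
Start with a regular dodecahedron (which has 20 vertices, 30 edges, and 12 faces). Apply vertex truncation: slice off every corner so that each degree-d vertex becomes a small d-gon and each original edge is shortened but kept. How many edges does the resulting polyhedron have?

90

Truncation replaces each original edge-end by a new vertex, so V′ = 2E = 60.
Each original edge survives, and each old vertex of degree d contributes d new edges; summing degrees gives Σd = 2E, so E′ = E + 2E = 3E = 90.
Each original face survives and each original vertex becomes one new face: F′ = F + V = 32.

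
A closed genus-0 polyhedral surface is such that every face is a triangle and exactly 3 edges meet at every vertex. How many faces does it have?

Each face has 3 edges and each edge borders two faces, so 2E = 3F.
Each vertex has degree 3, so 3V = 2E and hence V = 3F/3.
Euler: V − E + F = 2 ⇒ (3F/3) − (3F/2) + F = 2.
Multiply by 6: (6 − 9 + 6)F = 12, i.e. 3F = 12.
So F = 4, E = 3·4/2 = 6, V = 3·4/3 = 4.

4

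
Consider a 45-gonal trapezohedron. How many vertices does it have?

92

The n-trapezohedron (dual of the n-antiprism) has V = 2·45 + 2 = 92, E = 4·45 = 180, F = 2·45 = 90.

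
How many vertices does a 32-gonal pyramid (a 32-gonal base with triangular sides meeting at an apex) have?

A pyramid on an n-gon base has one n-gon and n triangles: V = 32 + 1 = 33, E = 2·32 = 64, F = 32 + 1 = 33.
Check: V − E + F = 33 − 64 + 33 = 2.

33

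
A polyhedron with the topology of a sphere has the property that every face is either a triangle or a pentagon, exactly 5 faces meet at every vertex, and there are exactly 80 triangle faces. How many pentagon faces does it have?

Let x be the number of pentagons; then F = 80 + x.
Edge–face incidences: 2E = 3·80 + 5·x = 240 + 5x.
Every vertex has degree 5, so 5V = 2E.
Euler: V − E + F = 2 ⇒ (2E)/5 − E + (80 + x) = 2.
Multiply by 10: 2·(2E) − 5·(2E) + 10·(80 + x) = 20, i.e. 800 + 10x − 3·(240 + 5x) = 20.
Collecting terms: −5x + 80 = 20, so −5x = −60, so x = 12.
Then 2E = 240 + 5·12 = 300, so E = 150, V = 2E/5 = 60, F = 80 + 12 = 92.

12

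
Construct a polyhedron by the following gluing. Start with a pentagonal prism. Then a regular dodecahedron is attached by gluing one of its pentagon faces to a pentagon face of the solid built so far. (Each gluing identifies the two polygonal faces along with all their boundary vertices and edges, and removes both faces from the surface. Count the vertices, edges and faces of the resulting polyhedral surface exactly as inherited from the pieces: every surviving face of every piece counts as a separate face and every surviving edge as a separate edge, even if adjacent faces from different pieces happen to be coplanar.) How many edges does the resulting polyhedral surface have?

40

A pentagonal prism: V=10, E=15, F=7.
Attach a regular dodecahedron (V=20, E=30, F=12) along a 5-gon: merge 5 vertices and 5 edges, delete both glued faces → V=25, E=40, F=17.
Check: V − E + F = 25 − 40 + 17 = 2.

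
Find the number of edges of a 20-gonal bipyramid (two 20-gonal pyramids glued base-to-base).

A bipyramid over an n-gon has 2n triangular faces and n + 2 vertices: V = 20 + 2 = 22, E = 3·20 = 60, F = 2·20 = 40.
Check: V − E + F = 22 − 60 + 40 = 2.

60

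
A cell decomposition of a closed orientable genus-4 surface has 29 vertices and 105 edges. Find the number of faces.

70

For a closed orientable surface of genus 4, χ = 2 − 2·4 = -6.
F = -6 − V + E = -6 − 29 + 105 = 70.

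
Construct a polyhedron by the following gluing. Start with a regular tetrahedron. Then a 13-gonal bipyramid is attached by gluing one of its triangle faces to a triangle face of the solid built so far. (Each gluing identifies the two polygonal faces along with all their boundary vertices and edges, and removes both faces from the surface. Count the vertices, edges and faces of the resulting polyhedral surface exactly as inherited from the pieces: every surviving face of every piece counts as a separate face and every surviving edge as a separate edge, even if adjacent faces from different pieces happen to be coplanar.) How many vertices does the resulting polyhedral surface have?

A regular tetrahedron: V=4, E=6, F=4.
Attach a 13-gonal bipyramid (V=15, E=39, F=26) along a 3-gon: merge 3 vertices and 3 edges, delete both glued faces → V=16, E=42, F=28.
Check: V − E + F = 16 − 42 + 28 = 2.

16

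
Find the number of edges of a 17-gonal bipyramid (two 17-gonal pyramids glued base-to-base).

A bipyramid over an n-gon has 2n triangular faces and n + 2 vertices: V = 17 + 2 = 19, E = 3·17 = 51, F = 2·17 = 34.

51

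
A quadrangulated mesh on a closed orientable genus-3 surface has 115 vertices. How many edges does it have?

χ = 2 − 2·3 = -4, and every face is a square so 4F = 2E.
V − E + F = -4 with E = 4F/2 gives 115 − (4/2 − 1)·F = -4, so F = 119 and E = 238.

238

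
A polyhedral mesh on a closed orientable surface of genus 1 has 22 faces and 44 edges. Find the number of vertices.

For a closed orientable surface of genus 1, χ = 2 − 2·1 = 0.
V = 0 + E − F = 0 + 44 − 22 = 22.

22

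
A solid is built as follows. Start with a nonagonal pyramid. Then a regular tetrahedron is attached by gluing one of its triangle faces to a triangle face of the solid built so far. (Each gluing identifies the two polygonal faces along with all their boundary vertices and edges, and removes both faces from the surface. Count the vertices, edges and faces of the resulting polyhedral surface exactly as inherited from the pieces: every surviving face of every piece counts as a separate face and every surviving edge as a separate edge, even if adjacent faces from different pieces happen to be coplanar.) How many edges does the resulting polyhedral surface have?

21

A nonagonal pyramid: V=10, E=18, F=10.
Attach a regular tetrahedron (V=4, E=6, F=4) along a 3-gon: merge 3 vertices and 3 edges, delete both glued faces → V=11, E=21, F=12.
Check: V − E + F = 11 − 21 + 12 = 2.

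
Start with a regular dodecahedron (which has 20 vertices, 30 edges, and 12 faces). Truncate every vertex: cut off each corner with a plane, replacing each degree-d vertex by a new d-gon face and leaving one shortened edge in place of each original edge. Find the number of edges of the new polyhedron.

90

Truncation replaces each original edge-end by a new vertex, so V′ = 2E = 60.
Each original edge survives, and each old vertex of degree d contributes d new edges; summing degrees gives Σd = 2E, so E′ = E + 2E = 3E = 90.
Each original face survives and each original vertex becomes one new face: F′ = F + V = 32.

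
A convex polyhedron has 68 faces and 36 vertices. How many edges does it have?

Here V − E + F = 2.
E = V + F − (2) = 36 + 68 − (2) = 102.

102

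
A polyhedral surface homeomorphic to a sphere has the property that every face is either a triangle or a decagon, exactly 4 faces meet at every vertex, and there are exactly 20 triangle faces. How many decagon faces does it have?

Let x be the number of decagons; then F = 20 + x.
Edge–face incidences: 2E = 3·20 + 10·x = 60 + 10x.
Every vertex has degree 4, so 4V = 2E.
Euler: V − E + F = 2 ⇒ (2E)/4 − E + (20 + x) = 2.
Multiply by 8: 2·(2E) − 4·(2E) + 8·(20 + x) = 16, i.e. 160 + 8x − 2·(60 + 10x) = 16.
Collecting terms: −12x + 40 = 16, so −12x = −24, so x = 2.
Then 2E = 60 + 10·2 = 80, so E = 40, V = 2E/4 = 20, F = 20 + 2 = 22.

2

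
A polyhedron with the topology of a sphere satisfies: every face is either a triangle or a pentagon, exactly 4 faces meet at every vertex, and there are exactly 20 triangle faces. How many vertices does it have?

30

Let x be the number of pentagons; then F = 20 + x.
Edge–face incidences: 2E = 3·20 + 5·x = 60 + 5x.
Every vertex has degree 4, so 4V = 2E.
Euler: V − E + F = 2 ⇒ (2E)/4 − E + (20 + x) = 2.
Multiply by 8: 2·(2E) − 4·(2E) + 8·(20 + x) = 16, i.e. 160 + 8x − 2·(60 + 5x) = 16.
Collecting terms: −2x + 40 = 16, so −2x = −24, so x = 12.
Then 2E = 60 + 5·12 = 120, so E = 60, V = 2E/4 = 30, F = 20 + 12 = 32.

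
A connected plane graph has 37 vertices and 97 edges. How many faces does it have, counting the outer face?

Euler's formula for a connected plane graph: V − E + F = 2, so F = 2 − 37 + 97 = 62.

62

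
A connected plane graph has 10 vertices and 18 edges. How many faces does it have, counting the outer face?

Euler's formula for a connected plane graph: V − E + F = 2, so F = 2 − 10 + 18 = 10.

10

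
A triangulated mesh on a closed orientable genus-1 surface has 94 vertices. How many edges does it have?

282

χ = 2 − 2·1 = 0, and every face is a triangle so 3F = 2E.
V − E + F = 0 with E = 3F/2 gives 94 − (3/2 − 1)·F = 0, so F = 188 and E = 282.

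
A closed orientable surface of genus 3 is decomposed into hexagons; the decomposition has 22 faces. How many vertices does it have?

40

χ = 2 − 2·3 = -4, and every face is a hexagon so 6F = 2E.
E = 6·22/2 = 66. Then V = -4 + E − F = -4 + 66 − 22 = 40.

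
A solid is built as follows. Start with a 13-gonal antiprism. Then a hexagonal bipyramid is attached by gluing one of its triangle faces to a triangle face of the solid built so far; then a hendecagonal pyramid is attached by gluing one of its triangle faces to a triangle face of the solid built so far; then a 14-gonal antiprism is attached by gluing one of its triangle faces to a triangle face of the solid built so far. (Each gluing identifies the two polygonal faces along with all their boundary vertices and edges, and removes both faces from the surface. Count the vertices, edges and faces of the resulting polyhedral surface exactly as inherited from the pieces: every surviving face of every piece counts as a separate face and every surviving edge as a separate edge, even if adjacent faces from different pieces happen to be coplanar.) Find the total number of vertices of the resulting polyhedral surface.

A 13-gonal antiprism: V=26, E=52, F=28.
Attach a hexagonal bipyramid (V=8, E=18, F=12) along a 3-gon: merge 3 vertices and 3 edges, delete both glued faces → V=31, E=67, F=38.
Attach a hendecagonal pyramid (V=12, E=22, F=12) along a 3-gon: merge 3 vertices and 3 edges, delete both glued faces → V=40, E=86, F=48.
Attach a 14-gonal antiprism (V=28, E=56, F=30) along a 3-gon: merge 3 vertices and 3 edges, delete both glued faces → V=65, E=139, F=76.
Check: V − E + F = 65 − 139 + 76 = 2.

65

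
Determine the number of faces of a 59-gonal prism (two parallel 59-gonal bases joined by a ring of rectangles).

61

A prism on an n-gon has two n-gon bases and n rectangular sides: V = 2·59 = 118, E = 3·59 = 177, F = 59 + 2 = 61.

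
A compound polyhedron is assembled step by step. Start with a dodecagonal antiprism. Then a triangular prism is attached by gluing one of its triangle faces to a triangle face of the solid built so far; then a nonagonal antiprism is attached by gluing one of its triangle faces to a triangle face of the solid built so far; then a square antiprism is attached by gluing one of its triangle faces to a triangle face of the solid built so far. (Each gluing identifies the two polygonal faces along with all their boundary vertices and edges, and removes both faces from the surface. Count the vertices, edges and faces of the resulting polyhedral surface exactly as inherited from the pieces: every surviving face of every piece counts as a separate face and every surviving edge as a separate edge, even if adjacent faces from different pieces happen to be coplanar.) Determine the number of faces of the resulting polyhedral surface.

55

A dodecagonal antiprism: V=24, E=48, F=26.
Attach a triangular prism (V=6, E=9, F=5) along a 3-gon: merge 3 vertices and 3 edges, delete both glued faces → V=27, E=54, F=29.
Attach a nonagonal antiprism (V=18, E=36, F=20) along a 3-gon: merge 3 vertices and 3 edges, delete both glued faces → V=42, E=87, F=47.
Attach a square antiprism (V=8, E=16, F=10) along a 3-gon: merge 3 vertices and 3 edges, delete both glued faces → V=47, E=100, F=55.
Check: V − E + F = 47 − 100 + 55 = 2.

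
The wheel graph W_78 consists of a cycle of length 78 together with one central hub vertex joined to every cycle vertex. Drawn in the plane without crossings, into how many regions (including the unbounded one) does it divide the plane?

W_78 has V = 78 + 1 = 79 vertices and E = 2·78 = 156 edges.
By Euler's formula F = 2 − V + E = 2 − 79 + 156 = 79.

79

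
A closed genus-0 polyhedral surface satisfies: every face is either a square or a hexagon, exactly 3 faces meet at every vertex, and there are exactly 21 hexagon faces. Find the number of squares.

Let x be the number of squares; then F = 21 + x.
Edge–face incidences: 2E = 6·21 + 4·x = 126 + 4x.
Every vertex has degree 3, so 3V = 2E.
Euler: V − E + F = 2 ⇒ (2E)/3 − E + (21 + x) = 2.
Multiply by 6: 2·(2E) − 3·(2E) + 6·(21 + x) = 12, i.e. 126 + 6x − (126 + 4x) = 12.
Collecting terms: 2x = 12, so x = 6.
Then 2E = 126 + 4·6 = 150, so E = 75, V = 2E/3 = 50, F = 21 + 6 = 27.

6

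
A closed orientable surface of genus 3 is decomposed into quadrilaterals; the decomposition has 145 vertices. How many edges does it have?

χ = 2 − 2·3 = -4, and every face is a square so 4F = 2E.
V − E + F = -4 with E = 4F/2 gives 145 − (4/2 − 1)·F = -4, so F = 149 and E = 298.

298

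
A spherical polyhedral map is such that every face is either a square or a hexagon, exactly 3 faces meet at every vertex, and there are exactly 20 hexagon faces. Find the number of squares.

Let x be the number of squares; then F = 20 + x.
Edge–face incidences: 2E = 6·20 + 4·x = 120 + 4x.
Every vertex has degree 3, so 3V = 2E.
Euler: V − E + F = 2 ⇒ (2E)/3 − E + (20 + x) = 2.
Multiply by 6: 2·(2E) − 3·(2E) + 6·(20 + x) = 12, i.e. 120 + 6x − (120 + 4x) = 12.
Collecting terms: 2x = 12, so x = 6.
Then 2E = 120 + 4·6 = 144, so E = 72, V = 2E/3 = 48, F = 20 + 6 = 26.

6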